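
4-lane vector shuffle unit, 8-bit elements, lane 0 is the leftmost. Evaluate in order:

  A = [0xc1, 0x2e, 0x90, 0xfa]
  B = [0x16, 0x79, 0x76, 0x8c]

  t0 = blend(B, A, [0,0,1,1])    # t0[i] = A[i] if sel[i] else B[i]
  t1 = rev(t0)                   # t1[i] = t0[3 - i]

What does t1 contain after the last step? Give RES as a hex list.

t0 = [0x16, 0x79, 0x90, 0xfa]
t1 = [0xfa, 0x90, 0x79, 0x16]

RES = [0xfa, 0x90, 0x79, 0x16]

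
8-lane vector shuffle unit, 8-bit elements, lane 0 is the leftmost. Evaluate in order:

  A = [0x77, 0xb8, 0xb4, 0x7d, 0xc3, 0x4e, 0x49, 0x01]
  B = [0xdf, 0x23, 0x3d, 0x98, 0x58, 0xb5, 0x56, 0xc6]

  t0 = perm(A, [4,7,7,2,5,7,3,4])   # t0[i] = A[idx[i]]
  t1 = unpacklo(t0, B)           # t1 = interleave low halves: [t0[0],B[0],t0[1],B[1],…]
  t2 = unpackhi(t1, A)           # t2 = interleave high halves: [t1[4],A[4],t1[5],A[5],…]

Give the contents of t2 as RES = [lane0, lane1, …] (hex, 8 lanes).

RES = [ 0x01  0xc3  0x3d  0x4e  0xb4  0x49  0x98  0x01 ]

→ t0 |c3|01|01|b4|4e|01|7d|c3|
→ t1 |c3|df|01|23|01|3d|b4|98|
→ t2 |01|c3|3d|4e|b4|49|98|01|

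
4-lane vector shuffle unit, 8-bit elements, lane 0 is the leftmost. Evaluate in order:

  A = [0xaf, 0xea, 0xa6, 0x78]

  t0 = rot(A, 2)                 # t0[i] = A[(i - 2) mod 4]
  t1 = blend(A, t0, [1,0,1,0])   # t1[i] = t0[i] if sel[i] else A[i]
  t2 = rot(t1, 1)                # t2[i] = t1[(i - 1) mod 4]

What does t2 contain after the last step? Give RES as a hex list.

t0 = [0xa6, 0x78, 0xaf, 0xea]
t1 = [0xa6, 0xea, 0xaf, 0x78]
t2 = [0x78, 0xa6, 0xea, 0xaf]

RES = [ 0x78  0xa6  0xea  0xaf ]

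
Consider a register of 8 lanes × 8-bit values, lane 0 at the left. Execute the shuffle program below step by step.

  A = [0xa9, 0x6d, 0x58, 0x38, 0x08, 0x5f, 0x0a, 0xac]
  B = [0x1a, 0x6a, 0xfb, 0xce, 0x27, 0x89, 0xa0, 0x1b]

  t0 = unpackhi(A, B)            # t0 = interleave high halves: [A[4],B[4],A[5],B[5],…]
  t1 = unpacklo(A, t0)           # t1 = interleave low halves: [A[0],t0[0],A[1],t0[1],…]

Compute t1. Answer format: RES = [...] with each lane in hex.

RES = [ 0xa9  0x08  0x6d  0x27  0x58  0x5f  0x38  0x89 ]

  t0: 08 27 5f 89 0a a0 ac 1b
  t1: a9 08 6d 27 58 5f 38 89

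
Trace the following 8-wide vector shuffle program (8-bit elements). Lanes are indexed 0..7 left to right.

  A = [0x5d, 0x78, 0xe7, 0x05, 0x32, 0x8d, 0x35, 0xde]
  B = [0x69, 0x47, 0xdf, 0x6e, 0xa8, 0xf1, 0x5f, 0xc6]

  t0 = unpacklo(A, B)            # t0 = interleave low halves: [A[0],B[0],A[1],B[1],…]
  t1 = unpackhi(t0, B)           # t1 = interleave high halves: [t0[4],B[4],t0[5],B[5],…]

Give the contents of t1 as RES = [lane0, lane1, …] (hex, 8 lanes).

t0 = [0x5d, 0x69, 0x78, 0x47, 0xe7, 0xdf, 0x05, 0x6e]
t1 = [0xe7, 0xa8, 0xdf, 0xf1, 0x05, 0x5f, 0x6e, 0xc6]

RES = [ 0xe7  0xa8  0xdf  0xf1  0x05  0x5f  0x6e  0xc6 ]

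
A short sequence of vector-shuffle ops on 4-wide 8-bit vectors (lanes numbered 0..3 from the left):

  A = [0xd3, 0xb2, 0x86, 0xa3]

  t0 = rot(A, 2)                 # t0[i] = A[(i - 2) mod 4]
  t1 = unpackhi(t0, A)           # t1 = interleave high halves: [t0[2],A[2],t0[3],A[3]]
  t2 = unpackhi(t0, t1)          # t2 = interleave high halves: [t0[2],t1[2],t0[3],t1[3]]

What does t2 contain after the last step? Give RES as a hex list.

RES = [0xd3, 0xb2, 0xb2, 0xa3]

→ t0 |86|a3|d3|b2|
→ t1 |d3|86|b2|a3|
→ t2 |d3|b2|b2|a3|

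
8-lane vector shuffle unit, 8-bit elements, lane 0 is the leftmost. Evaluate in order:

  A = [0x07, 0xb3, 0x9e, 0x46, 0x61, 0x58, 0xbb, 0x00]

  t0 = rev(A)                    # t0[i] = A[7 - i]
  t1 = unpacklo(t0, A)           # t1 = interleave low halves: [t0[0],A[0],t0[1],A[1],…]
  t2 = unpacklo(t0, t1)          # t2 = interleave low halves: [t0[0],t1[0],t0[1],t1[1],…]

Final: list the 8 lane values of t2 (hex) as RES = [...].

RES = [0x00, 0x00, 0xbb, 0x07, 0x58, 0xbb, 0x61, 0xb3]

→ t0 |00|bb|58|61|46|9e|b3|07|
→ t1 |00|07|bb|b3|58|9e|61|46|
→ t2 |00|00|bb|07|58|bb|61|b3|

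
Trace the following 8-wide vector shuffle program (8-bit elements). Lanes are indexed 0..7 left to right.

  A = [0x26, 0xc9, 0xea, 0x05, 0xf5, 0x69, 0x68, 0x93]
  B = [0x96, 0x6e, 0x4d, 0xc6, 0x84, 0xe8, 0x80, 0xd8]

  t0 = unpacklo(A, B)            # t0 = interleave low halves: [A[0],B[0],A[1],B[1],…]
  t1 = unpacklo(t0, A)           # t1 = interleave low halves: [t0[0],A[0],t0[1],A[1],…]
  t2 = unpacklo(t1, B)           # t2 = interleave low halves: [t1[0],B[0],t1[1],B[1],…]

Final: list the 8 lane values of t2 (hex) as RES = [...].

→ t0 |26|96|c9|6e|ea|4d|05|c6|
→ t1 |26|26|96|c9|c9|ea|6e|05|
→ t2 |26|96|26|6e|96|4d|c9|c6|

RES = [0x26, 0x96, 0x26, 0x6e, 0x96, 0x4d, 0xc9, 0xc6]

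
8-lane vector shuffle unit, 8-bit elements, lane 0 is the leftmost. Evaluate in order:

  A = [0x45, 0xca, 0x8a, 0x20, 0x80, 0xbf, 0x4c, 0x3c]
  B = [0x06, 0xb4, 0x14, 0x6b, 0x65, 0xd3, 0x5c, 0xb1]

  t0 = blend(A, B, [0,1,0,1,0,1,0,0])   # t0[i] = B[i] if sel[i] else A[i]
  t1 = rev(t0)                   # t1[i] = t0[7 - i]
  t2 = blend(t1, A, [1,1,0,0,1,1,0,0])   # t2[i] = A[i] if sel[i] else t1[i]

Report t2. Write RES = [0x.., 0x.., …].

RES = [0x45, 0xca, 0xd3, 0x80, 0x80, 0xbf, 0xb4, 0x45]

t0 = [0x45, 0xb4, 0x8a, 0x6b, 0x80, 0xd3, 0x4c, 0x3c]
t1 = [0x3c, 0x4c, 0xd3, 0x80, 0x6b, 0x8a, 0xb4, 0x45]
t2 = [0x45, 0xca, 0xd3, 0x80, 0x80, 0xbf, 0xb4, 0x45]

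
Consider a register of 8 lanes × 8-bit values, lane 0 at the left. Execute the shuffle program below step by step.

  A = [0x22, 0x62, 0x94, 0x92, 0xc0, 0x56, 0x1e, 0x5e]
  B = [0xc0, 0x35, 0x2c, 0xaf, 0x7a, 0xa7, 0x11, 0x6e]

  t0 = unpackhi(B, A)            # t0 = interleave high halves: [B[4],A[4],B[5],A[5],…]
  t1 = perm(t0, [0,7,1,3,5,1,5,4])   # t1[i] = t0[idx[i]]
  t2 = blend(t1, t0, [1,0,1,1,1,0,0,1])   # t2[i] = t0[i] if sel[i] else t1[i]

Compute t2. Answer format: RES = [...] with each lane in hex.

  t0: 7a c0 a7 56 11 1e 6e 5e
  t1: 7a 5e c0 56 1e c0 1e 11
  t2: 7a 5e a7 56 11 c0 1e 5e

RES = [ 0x7a  0x5e  0xa7  0x56  0x11  0xc0  0x1e  0x5e ]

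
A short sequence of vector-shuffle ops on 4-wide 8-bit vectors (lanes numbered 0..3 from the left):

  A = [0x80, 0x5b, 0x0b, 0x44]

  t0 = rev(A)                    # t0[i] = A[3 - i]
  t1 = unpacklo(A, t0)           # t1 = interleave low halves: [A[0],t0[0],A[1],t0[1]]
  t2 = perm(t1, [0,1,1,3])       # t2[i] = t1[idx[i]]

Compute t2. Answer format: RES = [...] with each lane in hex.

RES = [ 0x80  0x44  0x44  0x0b ]

→ t0 |44|0b|5b|80|
→ t1 |80|44|5b|0b|
→ t2 |80|44|44|0b|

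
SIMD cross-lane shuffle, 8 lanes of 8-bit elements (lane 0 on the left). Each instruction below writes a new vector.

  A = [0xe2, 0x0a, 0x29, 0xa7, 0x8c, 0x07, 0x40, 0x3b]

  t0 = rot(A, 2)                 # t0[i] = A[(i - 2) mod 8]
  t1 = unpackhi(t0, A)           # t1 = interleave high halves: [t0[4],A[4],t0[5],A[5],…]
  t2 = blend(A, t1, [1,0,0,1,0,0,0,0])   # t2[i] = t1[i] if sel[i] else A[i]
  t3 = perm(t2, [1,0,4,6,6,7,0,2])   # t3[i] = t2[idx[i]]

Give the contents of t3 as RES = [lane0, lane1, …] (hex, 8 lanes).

→ t0 |40|3b|e2|0a|29|a7|8c|07|
→ t1 |29|8c|a7|07|8c|40|07|3b|
→ t2 |29|0a|29|07|8c|07|40|3b|
→ t3 |0a|29|8c|40|40|3b|29|29|

RES = [0x0a, 0x29, 0x8c, 0x40, 0x40, 0x3b, 0x29, 0x29]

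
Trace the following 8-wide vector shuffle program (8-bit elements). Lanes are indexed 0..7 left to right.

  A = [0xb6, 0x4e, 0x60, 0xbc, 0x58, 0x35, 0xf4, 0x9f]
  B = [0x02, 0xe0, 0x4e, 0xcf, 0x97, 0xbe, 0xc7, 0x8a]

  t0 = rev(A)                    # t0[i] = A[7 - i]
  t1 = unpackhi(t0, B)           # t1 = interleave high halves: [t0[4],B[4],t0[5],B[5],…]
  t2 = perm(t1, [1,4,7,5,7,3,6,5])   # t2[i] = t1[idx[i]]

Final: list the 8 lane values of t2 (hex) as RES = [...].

t0 = [0x9f, 0xf4, 0x35, 0x58, 0xbc, 0x60, 0x4e, 0xb6]
t1 = [0xbc, 0x97, 0x60, 0xbe, 0x4e, 0xc7, 0xb6, 0x8a]
t2 = [0x97, 0x4e, 0x8a, 0xc7, 0x8a, 0xbe, 0xb6, 0xc7]

RES = [0x97, 0x4e, 0x8a, 0xc7, 0x8a, 0xbe, 0xb6, 0xc7]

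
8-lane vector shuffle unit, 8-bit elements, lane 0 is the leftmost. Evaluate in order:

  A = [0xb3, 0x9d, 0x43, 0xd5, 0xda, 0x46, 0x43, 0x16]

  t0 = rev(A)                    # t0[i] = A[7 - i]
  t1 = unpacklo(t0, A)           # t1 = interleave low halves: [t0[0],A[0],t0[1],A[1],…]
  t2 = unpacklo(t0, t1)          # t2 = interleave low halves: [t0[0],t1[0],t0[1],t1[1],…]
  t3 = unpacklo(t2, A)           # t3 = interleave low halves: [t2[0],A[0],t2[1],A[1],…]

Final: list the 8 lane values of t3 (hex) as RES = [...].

RES = [0x16, 0xb3, 0x16, 0x9d, 0x43, 0x43, 0xb3, 0xd5]

→ t0 |16|43|46|da|d5|43|9d|b3|
→ t1 |16|b3|43|9d|46|43|da|d5|
→ t2 |16|16|43|b3|46|43|da|9d|
→ t3 |16|b3|16|9d|43|43|b3|d5|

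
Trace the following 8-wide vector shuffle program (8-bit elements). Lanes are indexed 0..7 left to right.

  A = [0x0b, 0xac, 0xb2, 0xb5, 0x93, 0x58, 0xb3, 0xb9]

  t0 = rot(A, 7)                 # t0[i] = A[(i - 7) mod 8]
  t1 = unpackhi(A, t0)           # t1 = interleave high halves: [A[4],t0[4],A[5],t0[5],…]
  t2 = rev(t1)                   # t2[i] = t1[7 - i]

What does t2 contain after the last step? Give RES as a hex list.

RES = [0x0b, 0xb9, 0xb9, 0xb3, 0xb3, 0x58, 0x58, 0x93]

  t0: ac b2 b5 93 58 b3 b9 0b
  t1: 93 58 58 b3 b3 b9 b9 0b
  t2: 0b b9 b9 b3 b3 58 58 93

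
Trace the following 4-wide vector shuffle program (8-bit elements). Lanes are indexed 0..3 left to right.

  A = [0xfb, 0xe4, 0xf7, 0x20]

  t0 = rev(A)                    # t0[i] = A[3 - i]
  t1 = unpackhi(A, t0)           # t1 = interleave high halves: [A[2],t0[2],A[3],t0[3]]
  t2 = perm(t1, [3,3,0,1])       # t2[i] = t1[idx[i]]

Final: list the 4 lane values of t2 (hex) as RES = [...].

→ t0 |20|f7|e4|fb|
→ t1 |f7|e4|20|fb|
→ t2 |fb|fb|f7|e4|

RES = [ 0xfb  0xfb  0xf7  0xe4 ]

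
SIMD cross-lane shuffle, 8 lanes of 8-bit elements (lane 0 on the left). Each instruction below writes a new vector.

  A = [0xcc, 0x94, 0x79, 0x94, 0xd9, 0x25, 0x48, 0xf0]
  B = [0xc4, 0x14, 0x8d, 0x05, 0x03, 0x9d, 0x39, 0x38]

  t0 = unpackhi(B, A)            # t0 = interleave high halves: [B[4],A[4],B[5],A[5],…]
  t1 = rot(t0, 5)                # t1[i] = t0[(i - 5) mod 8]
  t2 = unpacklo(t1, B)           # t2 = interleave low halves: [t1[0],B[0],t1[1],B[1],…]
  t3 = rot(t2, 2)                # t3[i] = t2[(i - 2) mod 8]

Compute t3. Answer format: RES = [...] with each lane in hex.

RES = [0x38, 0x05, 0x25, 0xc4, 0x39, 0x14, 0x48, 0x8d]

  t0: 03 d9 9d 25 39 48 38 f0
  t1: 25 39 48 38 f0 03 d9 9d
  t2: 25 c4 39 14 48 8d 38 05
  t3: 38 05 25 c4 39 14 48 8d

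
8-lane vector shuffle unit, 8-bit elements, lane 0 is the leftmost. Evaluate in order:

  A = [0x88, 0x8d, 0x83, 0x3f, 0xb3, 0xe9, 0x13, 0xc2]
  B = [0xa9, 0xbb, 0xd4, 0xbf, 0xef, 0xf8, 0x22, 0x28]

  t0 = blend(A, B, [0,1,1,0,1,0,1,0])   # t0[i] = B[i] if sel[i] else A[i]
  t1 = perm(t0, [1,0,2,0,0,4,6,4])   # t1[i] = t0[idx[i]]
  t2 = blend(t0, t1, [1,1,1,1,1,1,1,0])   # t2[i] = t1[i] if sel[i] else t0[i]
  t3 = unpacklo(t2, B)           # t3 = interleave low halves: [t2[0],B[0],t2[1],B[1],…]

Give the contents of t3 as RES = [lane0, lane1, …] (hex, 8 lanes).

  t0: 88 bb d4 3f ef e9 22 c2
  t1: bb 88 d4 88 88 ef 22 ef
  t2: bb 88 d4 88 88 ef 22 c2
  t3: bb a9 88 bb d4 d4 88 bf

RES = [0xbb, 0xa9, 0x88, 0xbb, 0xd4, 0xd4, 0x88, 0xbf]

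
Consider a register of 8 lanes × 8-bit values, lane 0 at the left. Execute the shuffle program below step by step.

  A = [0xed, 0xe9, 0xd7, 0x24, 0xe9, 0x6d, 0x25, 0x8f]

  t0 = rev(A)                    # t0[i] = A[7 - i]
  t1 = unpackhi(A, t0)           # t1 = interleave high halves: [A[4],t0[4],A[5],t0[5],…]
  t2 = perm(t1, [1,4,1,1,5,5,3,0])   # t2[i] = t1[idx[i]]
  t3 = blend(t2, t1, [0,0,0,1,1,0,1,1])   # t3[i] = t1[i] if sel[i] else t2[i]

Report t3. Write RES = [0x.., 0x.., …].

RES = [ 0x24  0x25  0x24  0xd7  0x25  0xe9  0x8f  0xed ]

→ t0 |8f|25|6d|e9|24|d7|e9|ed|
→ t1 |e9|24|6d|d7|25|e9|8f|ed|
→ t2 |24|25|24|24|e9|e9|d7|e9|
→ t3 |24|25|24|d7|25|e9|8f|ed|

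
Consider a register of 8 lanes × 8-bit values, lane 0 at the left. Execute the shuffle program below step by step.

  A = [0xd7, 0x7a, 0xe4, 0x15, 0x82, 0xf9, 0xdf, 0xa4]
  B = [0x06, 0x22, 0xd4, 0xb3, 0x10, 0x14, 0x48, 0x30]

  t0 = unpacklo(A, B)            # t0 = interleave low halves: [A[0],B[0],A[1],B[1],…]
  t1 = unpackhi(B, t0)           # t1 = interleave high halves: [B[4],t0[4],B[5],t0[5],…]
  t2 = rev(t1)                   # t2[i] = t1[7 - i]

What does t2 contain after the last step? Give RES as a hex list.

t0 = [0xd7, 0x06, 0x7a, 0x22, 0xe4, 0xd4, 0x15, 0xb3]
t1 = [0x10, 0xe4, 0x14, 0xd4, 0x48, 0x15, 0x30, 0xb3]
t2 = [0xb3, 0x30, 0x15, 0x48, 0xd4, 0x14, 0xe4, 0x10]

RES = [ 0xb3  0x30  0x15  0x48  0xd4  0x14  0xe4  0x10 ]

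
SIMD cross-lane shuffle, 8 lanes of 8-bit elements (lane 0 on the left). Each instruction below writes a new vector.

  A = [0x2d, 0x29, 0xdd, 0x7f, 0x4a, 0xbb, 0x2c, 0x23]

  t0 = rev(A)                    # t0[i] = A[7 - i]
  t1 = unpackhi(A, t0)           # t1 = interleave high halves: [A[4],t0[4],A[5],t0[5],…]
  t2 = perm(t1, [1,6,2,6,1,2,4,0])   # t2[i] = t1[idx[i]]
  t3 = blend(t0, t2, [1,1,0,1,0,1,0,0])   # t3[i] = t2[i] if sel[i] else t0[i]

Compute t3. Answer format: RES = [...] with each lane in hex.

t0 = [0x23, 0x2c, 0xbb, 0x4a, 0x7f, 0xdd, 0x29, 0x2d]
t1 = [0x4a, 0x7f, 0xbb, 0xdd, 0x2c, 0x29, 0x23, 0x2d]
t2 = [0x7f, 0x23, 0xbb, 0x23, 0x7f, 0xbb, 0x2c, 0x4a]
t3 = [0x7f, 0x23, 0xbb, 0x23, 0x7f, 0xbb, 0x29, 0x2d]

RES = [ 0x7f  0x23  0xbb  0x23  0x7f  0xbb  0x29  0x2d ]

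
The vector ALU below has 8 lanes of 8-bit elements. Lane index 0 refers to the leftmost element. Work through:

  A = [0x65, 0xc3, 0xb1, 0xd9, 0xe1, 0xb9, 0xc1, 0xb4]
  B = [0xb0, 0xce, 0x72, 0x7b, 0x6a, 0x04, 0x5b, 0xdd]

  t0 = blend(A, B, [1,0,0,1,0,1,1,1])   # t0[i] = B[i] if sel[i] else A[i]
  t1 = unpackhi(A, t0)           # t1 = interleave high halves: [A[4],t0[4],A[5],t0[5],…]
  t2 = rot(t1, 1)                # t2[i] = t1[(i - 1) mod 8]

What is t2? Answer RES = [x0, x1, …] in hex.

RES = [0xdd, 0xe1, 0xe1, 0xb9, 0x04, 0xc1, 0x5b, 0xb4]

t0 = [0xb0, 0xc3, 0xb1, 0x7b, 0xe1, 0x04, 0x5b, 0xdd]
t1 = [0xe1, 0xe1, 0xb9, 0x04, 0xc1, 0x5b, 0xb4, 0xdd]
t2 = [0xdd, 0xe1, 0xe1, 0xb9, 0x04, 0xc1, 0x5b, 0xb4]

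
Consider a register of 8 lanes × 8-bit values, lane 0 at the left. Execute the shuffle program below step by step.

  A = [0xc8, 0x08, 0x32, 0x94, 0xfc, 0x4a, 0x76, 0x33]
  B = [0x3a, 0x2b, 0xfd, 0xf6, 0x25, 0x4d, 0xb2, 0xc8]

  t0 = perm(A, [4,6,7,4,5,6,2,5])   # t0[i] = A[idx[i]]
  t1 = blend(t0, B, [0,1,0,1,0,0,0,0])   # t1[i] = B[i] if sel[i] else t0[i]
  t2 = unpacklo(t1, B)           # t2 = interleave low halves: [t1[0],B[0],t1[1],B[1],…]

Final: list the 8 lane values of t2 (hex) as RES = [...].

  t0: fc 76 33 fc 4a 76 32 4a
  t1: fc 2b 33 f6 4a 76 32 4a
  t2: fc 3a 2b 2b 33 fd f6 f6

RES = [ 0xfc  0x3a  0x2b  0x2b  0x33  0xfd  0xf6  0xf6 ]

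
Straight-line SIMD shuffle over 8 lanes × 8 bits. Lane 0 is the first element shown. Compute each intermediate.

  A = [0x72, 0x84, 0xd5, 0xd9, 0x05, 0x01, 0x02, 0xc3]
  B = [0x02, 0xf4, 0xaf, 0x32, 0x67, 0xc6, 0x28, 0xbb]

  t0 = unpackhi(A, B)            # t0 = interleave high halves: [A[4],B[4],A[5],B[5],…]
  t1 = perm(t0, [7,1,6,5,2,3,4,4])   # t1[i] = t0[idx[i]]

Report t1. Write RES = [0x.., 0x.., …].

→ t0 |05|67|01|c6|02|28|c3|bb|
→ t1 |bb|67|c3|28|01|c6|02|02|

RES = [ 0xbb  0x67  0xc3  0x28  0x01  0xc6  0x02  0x02 ]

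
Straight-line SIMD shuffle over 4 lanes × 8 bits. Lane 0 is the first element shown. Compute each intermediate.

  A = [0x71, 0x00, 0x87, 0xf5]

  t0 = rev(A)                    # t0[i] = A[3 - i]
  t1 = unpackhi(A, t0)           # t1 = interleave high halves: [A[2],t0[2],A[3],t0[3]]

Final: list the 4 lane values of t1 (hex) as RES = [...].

t0 = [0xf5, 0x87, 0x00, 0x71]
t1 = [0x87, 0x00, 0xf5, 0x71]

RES = [ 0x87  0x00  0xf5  0x71 ]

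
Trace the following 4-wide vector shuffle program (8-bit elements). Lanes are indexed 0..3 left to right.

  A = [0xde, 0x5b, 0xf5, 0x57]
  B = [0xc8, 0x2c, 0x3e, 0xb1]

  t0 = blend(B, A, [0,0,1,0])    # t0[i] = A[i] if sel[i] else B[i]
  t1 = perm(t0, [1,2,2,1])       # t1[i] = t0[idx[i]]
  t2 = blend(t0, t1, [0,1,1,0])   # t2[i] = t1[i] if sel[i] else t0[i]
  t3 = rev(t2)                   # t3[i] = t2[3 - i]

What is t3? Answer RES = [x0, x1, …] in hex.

RES = [0xb1, 0xf5, 0xf5, 0xc8]

  t0: c8 2c f5 b1
  t1: 2c f5 f5 2c
  t2: c8 f5 f5 b1
  t3: b1 f5 f5 c8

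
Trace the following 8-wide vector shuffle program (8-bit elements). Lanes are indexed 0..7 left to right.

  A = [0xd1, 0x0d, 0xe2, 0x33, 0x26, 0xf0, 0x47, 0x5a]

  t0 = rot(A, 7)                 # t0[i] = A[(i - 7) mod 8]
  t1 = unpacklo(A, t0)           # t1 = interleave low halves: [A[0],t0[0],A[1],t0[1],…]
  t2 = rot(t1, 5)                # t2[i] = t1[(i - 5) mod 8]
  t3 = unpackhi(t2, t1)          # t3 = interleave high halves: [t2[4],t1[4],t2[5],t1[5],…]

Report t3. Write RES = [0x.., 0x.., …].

  t0: 0d e2 33 26 f0 47 5a d1
  t1: d1 0d 0d e2 e2 33 33 26
  t2: e2 e2 33 33 26 d1 0d 0d
  t3: 26 e2 d1 33 0d 33 0d 26

RES = [0x26, 0xe2, 0xd1, 0x33, 0x0d, 0x33, 0x0d, 0x26]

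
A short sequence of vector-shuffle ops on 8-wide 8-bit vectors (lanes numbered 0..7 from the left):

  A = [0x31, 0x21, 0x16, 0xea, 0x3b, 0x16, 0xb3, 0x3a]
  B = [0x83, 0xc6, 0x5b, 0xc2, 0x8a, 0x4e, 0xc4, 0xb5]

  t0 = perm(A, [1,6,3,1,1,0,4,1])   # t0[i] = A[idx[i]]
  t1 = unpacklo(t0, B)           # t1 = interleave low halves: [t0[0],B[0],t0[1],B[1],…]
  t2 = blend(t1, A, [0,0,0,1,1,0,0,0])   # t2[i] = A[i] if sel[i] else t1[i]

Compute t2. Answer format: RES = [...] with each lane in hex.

RES = [ 0x21  0x83  0xb3  0xea  0x3b  0x5b  0x21  0xc2 ]

t0 = [0x21, 0xb3, 0xea, 0x21, 0x21, 0x31, 0x3b, 0x21]
t1 = [0x21, 0x83, 0xb3, 0xc6, 0xea, 0x5b, 0x21, 0xc2]
t2 = [0x21, 0x83, 0xb3, 0xea, 0x3b, 0x5b, 0x21, 0xc2]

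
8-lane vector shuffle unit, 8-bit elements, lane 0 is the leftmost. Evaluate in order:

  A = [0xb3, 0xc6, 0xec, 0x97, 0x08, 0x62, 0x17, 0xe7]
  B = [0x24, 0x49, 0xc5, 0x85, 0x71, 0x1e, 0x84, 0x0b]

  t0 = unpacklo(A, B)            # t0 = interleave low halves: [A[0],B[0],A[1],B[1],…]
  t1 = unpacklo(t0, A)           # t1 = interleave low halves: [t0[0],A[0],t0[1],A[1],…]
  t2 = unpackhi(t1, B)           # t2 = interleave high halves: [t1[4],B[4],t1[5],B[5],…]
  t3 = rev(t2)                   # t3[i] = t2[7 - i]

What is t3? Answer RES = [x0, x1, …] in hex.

RES = [0x0b, 0x97, 0x84, 0x49, 0x1e, 0xec, 0x71, 0xc6]

t0 = [0xb3, 0x24, 0xc6, 0x49, 0xec, 0xc5, 0x97, 0x85]
t1 = [0xb3, 0xb3, 0x24, 0xc6, 0xc6, 0xec, 0x49, 0x97]
t2 = [0xc6, 0x71, 0xec, 0x1e, 0x49, 0x84, 0x97, 0x0b]
t3 = [0x0b, 0x97, 0x84, 0x49, 0x1e, 0xec, 0x71, 0xc6]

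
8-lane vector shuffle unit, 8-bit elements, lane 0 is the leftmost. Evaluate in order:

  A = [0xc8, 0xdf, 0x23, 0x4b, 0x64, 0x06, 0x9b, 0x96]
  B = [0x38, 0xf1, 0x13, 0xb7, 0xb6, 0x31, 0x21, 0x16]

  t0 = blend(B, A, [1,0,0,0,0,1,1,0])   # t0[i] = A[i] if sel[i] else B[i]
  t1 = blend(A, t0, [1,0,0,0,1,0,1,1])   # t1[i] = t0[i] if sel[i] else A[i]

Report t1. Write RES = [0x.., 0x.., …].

RES = [ 0xc8  0xdf  0x23  0x4b  0xb6  0x06  0x9b  0x16 ]

  t0: c8 f1 13 b7 b6 06 9b 16
  t1: c8 df 23 4b b6 06 9b 16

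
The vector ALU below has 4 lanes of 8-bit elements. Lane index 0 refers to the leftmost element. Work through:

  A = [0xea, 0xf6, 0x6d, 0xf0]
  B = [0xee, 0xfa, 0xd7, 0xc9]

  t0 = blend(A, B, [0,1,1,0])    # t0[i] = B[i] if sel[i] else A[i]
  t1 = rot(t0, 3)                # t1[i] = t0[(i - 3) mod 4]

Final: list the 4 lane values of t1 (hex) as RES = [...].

  t0: ea fa d7 f0
  t1: fa d7 f0 ea

RES = [0xfa, 0xd7, 0xf0, 0xea]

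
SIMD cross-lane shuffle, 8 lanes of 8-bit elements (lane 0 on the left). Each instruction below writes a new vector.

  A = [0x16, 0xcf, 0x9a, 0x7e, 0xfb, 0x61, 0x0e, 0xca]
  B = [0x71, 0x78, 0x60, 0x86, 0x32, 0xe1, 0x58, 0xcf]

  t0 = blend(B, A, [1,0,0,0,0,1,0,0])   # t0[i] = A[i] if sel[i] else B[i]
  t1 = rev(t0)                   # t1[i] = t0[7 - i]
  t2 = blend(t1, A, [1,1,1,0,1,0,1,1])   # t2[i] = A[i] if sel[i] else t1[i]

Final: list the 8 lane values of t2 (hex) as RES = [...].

t0 = [0x16, 0x78, 0x60, 0x86, 0x32, 0x61, 0x58, 0xcf]
t1 = [0xcf, 0x58, 0x61, 0x32, 0x86, 0x60, 0x78, 0x16]
t2 = [0x16, 0xcf, 0x9a, 0x32, 0xfb, 0x60, 0x0e, 0xca]

RES = [ 0x16  0xcf  0x9a  0x32  0xfb  0x60  0x0e  0xca ]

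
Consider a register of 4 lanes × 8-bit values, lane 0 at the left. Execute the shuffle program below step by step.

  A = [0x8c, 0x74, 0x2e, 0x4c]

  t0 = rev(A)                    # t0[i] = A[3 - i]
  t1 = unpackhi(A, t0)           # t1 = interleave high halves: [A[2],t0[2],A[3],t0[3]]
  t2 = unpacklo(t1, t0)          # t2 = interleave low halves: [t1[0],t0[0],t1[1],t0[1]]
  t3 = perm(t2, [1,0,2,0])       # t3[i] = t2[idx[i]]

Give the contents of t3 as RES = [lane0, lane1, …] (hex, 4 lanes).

RES = [0x4c, 0x2e, 0x74, 0x2e]

  t0: 4c 2e 74 8c
  t1: 2e 74 4c 8c
  t2: 2e 4c 74 2e
  t3: 4c 2e 74 2e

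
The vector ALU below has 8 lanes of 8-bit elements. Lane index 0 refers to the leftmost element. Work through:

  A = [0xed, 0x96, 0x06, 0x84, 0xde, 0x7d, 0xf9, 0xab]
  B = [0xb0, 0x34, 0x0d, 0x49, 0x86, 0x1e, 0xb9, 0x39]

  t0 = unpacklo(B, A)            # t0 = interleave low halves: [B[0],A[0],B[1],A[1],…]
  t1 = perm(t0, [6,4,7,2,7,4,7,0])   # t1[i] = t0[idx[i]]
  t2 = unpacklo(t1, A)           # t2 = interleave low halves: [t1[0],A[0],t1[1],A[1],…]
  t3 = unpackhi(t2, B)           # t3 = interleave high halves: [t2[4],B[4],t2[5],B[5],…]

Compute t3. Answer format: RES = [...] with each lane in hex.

RES = [0x84, 0x86, 0x06, 0x1e, 0x34, 0xb9, 0x84, 0x39]

t0 = [0xb0, 0xed, 0x34, 0x96, 0x0d, 0x06, 0x49, 0x84]
t1 = [0x49, 0x0d, 0x84, 0x34, 0x84, 0x0d, 0x84, 0xb0]
t2 = [0x49, 0xed, 0x0d, 0x96, 0x84, 0x06, 0x34, 0x84]
t3 = [0x84, 0x86, 0x06, 0x1e, 0x34, 0xb9, 0x84, 0x39]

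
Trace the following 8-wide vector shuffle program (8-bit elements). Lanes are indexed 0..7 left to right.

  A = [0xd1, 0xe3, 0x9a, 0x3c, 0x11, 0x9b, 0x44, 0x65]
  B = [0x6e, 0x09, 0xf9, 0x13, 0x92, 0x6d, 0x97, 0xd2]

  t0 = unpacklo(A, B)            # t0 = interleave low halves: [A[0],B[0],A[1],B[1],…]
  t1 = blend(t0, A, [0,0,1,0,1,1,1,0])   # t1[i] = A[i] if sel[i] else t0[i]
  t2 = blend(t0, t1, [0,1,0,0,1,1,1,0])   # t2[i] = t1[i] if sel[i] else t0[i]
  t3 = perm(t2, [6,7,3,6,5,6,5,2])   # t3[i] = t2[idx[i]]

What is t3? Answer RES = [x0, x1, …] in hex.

t0 = [0xd1, 0x6e, 0xe3, 0x09, 0x9a, 0xf9, 0x3c, 0x13]
t1 = [0xd1, 0x6e, 0x9a, 0x09, 0x11, 0x9b, 0x44, 0x13]
t2 = [0xd1, 0x6e, 0xe3, 0x09, 0x11, 0x9b, 0x44, 0x13]
t3 = [0x44, 0x13, 0x09, 0x44, 0x9b, 0x44, 0x9b, 0xe3]

RES = [0x44, 0x13, 0x09, 0x44, 0x9b, 0x44, 0x9b, 0xe3]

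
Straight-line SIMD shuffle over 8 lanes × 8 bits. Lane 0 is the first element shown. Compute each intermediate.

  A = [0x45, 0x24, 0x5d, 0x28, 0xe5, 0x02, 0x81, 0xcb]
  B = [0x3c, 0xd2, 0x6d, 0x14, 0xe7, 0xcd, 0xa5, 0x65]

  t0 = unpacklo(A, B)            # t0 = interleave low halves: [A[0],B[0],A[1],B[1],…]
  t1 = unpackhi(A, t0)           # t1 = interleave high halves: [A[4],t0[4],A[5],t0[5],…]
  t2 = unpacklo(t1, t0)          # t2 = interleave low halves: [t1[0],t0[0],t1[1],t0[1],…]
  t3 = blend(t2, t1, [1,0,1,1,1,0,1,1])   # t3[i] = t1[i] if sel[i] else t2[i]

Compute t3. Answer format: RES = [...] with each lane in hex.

RES = [ 0xe5  0x45  0x02  0x6d  0x81  0x24  0xcb  0x14 ]

  t0: 45 3c 24 d2 5d 6d 28 14
  t1: e5 5d 02 6d 81 28 cb 14
  t2: e5 45 5d 3c 02 24 6d d2
  t3: e5 45 02 6d 81 24 cb 14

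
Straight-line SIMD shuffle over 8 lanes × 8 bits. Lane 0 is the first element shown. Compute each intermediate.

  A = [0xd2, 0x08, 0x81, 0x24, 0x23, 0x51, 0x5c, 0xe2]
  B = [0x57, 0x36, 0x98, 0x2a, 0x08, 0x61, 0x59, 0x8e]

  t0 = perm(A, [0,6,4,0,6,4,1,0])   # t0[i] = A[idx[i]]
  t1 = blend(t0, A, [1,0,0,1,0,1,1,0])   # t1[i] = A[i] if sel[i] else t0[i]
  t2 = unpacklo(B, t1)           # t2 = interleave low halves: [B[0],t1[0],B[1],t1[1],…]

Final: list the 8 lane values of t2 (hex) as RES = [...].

RES = [ 0x57  0xd2  0x36  0x5c  0x98  0x23  0x2a  0x24 ]

→ t0 |d2|5c|23|d2|5c|23|08|d2|
→ t1 |d2|5c|23|24|5c|51|5c|d2|
→ t2 |57|d2|36|5c|98|23|2a|24|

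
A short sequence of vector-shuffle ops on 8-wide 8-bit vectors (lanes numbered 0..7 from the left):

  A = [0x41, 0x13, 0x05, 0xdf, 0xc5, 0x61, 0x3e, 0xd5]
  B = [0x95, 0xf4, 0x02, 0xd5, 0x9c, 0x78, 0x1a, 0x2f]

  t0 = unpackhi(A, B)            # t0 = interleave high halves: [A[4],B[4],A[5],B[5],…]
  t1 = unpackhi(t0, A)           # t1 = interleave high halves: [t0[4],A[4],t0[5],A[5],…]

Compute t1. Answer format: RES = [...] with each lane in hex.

RES = [ 0x3e  0xc5  0x1a  0x61  0xd5  0x3e  0x2f  0xd5 ]

t0 = [0xc5, 0x9c, 0x61, 0x78, 0x3e, 0x1a, 0xd5, 0x2f]
t1 = [0x3e, 0xc5, 0x1a, 0x61, 0xd5, 0x3e, 0x2f, 0xd5]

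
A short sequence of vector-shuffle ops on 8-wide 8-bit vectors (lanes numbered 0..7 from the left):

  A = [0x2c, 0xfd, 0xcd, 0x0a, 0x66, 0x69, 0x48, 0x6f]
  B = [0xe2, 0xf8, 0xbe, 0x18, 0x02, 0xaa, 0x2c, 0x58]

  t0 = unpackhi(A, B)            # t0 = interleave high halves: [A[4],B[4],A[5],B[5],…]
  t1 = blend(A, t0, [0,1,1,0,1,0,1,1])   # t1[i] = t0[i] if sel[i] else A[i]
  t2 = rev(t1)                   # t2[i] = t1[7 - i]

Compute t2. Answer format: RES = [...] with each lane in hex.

t0 = [0x66, 0x02, 0x69, 0xaa, 0x48, 0x2c, 0x6f, 0x58]
t1 = [0x2c, 0x02, 0x69, 0x0a, 0x48, 0x69, 0x6f, 0x58]
t2 = [0x58, 0x6f, 0x69, 0x48, 0x0a, 0x69, 0x02, 0x2c]

RES = [ 0x58  0x6f  0x69  0x48  0x0a  0x69  0x02  0x2c ]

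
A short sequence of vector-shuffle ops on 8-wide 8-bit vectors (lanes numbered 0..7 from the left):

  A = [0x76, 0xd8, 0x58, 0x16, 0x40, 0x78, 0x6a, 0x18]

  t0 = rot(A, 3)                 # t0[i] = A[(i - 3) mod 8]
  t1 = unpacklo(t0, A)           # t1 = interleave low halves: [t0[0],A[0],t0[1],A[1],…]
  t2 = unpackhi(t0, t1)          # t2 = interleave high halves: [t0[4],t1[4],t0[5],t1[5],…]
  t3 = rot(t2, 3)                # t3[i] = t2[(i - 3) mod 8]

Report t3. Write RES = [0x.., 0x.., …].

RES = [0x76, 0x40, 0x16, 0xd8, 0x18, 0x58, 0x58, 0x16]

t0 = [0x78, 0x6a, 0x18, 0x76, 0xd8, 0x58, 0x16, 0x40]
t1 = [0x78, 0x76, 0x6a, 0xd8, 0x18, 0x58, 0x76, 0x16]
t2 = [0xd8, 0x18, 0x58, 0x58, 0x16, 0x76, 0x40, 0x16]
t3 = [0x76, 0x40, 0x16, 0xd8, 0x18, 0x58, 0x58, 0x16]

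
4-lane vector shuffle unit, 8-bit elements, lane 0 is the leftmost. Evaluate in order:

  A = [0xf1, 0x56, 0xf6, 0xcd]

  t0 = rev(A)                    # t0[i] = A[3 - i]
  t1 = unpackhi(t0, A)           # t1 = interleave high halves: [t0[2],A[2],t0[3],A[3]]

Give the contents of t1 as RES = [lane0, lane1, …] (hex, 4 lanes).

t0 = [0xcd, 0xf6, 0x56, 0xf1]
t1 = [0x56, 0xf6, 0xf1, 0xcd]

RES = [0x56, 0xf6, 0xf1, 0xcd]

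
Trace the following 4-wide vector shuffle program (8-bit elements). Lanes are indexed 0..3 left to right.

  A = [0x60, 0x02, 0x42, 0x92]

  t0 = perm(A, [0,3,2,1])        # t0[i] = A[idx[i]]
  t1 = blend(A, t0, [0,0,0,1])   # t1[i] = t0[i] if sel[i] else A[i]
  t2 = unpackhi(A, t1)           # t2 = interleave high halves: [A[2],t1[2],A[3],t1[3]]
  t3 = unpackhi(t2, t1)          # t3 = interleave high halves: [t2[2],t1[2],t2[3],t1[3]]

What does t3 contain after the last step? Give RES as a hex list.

t0 = [0x60, 0x92, 0x42, 0x02]
t1 = [0x60, 0x02, 0x42, 0x02]
t2 = [0x42, 0x42, 0x92, 0x02]
t3 = [0x92, 0x42, 0x02, 0x02]

RES = [0x92, 0x42, 0x02, 0x02]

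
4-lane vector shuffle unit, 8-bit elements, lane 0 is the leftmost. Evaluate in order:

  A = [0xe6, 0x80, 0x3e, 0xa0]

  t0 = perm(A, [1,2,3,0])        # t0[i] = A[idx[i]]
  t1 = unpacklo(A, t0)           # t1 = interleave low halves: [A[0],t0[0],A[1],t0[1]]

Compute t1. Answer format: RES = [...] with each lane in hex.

RES = [ 0xe6  0x80  0x80  0x3e ]

t0 = [0x80, 0x3e, 0xa0, 0xe6]
t1 = [0xe6, 0x80, 0x80, 0x3e]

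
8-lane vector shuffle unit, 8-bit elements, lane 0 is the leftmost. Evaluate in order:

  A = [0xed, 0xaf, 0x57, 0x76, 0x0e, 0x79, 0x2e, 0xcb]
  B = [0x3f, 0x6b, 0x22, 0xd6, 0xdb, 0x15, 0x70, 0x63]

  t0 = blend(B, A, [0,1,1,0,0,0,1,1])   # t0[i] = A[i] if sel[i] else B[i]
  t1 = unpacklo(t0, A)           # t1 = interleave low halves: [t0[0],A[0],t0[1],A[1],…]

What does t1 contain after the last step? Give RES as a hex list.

RES = [ 0x3f  0xed  0xaf  0xaf  0x57  0x57  0xd6  0x76 ]

→ t0 |3f|af|57|d6|db|15|2e|cb|
→ t1 |3f|ed|af|af|57|57|d6|76|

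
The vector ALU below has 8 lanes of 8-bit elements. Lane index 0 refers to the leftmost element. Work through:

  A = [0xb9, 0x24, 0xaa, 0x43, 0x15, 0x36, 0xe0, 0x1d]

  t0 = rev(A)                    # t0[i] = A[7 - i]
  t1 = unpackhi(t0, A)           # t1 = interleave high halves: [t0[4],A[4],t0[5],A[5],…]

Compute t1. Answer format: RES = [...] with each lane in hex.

RES = [0x43, 0x15, 0xaa, 0x36, 0x24, 0xe0, 0xb9, 0x1d]

  t0: 1d e0 36 15 43 aa 24 b9
  t1: 43 15 aa 36 24 e0 b9 1d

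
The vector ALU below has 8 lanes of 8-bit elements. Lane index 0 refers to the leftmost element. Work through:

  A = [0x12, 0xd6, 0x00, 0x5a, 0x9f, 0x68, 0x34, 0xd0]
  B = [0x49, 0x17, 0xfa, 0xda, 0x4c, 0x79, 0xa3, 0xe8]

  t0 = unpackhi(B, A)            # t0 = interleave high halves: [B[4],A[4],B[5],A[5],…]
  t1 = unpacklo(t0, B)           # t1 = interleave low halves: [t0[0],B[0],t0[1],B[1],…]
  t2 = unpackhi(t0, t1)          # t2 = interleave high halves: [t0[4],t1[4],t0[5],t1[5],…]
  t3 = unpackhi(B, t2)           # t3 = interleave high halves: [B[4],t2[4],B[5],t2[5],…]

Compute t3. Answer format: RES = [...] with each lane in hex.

RES = [ 0x4c  0xe8  0x79  0x68  0xa3  0xd0  0xe8  0xda ]

t0 = [0x4c, 0x9f, 0x79, 0x68, 0xa3, 0x34, 0xe8, 0xd0]
t1 = [0x4c, 0x49, 0x9f, 0x17, 0x79, 0xfa, 0x68, 0xda]
t2 = [0xa3, 0x79, 0x34, 0xfa, 0xe8, 0x68, 0xd0, 0xda]
t3 = [0x4c, 0xe8, 0x79, 0x68, 0xa3, 0xd0, 0xe8, 0xda]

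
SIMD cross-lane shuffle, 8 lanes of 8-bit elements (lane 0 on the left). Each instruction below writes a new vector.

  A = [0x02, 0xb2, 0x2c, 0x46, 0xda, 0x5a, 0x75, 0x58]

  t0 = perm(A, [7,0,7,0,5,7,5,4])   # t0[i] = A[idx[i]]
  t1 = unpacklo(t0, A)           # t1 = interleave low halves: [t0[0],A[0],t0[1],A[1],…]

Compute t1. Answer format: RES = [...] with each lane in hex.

RES = [0x58, 0x02, 0x02, 0xb2, 0x58, 0x2c, 0x02, 0x46]

  t0: 58 02 58 02 5a 58 5a da
  t1: 58 02 02 b2 58 2c 02 46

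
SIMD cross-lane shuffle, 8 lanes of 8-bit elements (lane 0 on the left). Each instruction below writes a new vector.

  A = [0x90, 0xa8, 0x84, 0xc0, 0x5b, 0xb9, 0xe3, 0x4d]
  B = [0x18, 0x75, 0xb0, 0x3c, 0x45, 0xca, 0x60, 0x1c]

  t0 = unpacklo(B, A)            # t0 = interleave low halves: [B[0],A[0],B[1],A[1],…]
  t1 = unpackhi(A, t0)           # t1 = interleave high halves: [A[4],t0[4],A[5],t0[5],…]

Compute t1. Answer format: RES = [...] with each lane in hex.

RES = [0x5b, 0xb0, 0xb9, 0x84, 0xe3, 0x3c, 0x4d, 0xc0]

t0 = [0x18, 0x90, 0x75, 0xa8, 0xb0, 0x84, 0x3c, 0xc0]
t1 = [0x5b, 0xb0, 0xb9, 0x84, 0xe3, 0x3c, 0x4d, 0xc0]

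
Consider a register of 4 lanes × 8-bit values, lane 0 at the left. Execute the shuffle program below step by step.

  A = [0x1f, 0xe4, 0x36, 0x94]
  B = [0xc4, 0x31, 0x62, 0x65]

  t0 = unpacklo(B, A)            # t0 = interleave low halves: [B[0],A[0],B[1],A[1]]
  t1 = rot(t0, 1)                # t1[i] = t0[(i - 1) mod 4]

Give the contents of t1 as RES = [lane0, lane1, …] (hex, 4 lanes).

t0 = [0xc4, 0x1f, 0x31, 0xe4]
t1 = [0xe4, 0xc4, 0x1f, 0x31]

RES = [0xe4, 0xc4, 0x1f, 0x31]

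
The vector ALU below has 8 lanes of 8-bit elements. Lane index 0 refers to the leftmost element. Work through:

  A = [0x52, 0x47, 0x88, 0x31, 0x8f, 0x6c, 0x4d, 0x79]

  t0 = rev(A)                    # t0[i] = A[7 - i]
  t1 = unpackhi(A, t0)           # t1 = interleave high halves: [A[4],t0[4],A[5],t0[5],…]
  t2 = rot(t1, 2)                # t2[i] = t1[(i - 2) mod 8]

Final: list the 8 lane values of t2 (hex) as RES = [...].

  t0: 79 4d 6c 8f 31 88 47 52
  t1: 8f 31 6c 88 4d 47 79 52
  t2: 79 52 8f 31 6c 88 4d 47

RES = [ 0x79  0x52  0x8f  0x31  0x6c  0x88  0x4d  0x47 ]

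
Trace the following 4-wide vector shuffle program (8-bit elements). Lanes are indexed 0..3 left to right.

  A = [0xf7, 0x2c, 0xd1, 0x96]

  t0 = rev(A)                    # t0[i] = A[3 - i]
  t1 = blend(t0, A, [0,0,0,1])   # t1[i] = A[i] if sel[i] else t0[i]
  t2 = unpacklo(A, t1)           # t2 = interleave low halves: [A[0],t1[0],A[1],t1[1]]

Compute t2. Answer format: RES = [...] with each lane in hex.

RES = [0xf7, 0x96, 0x2c, 0xd1]

  t0: 96 d1 2c f7
  t1: 96 d1 2c 96
  t2: f7 96 2c d1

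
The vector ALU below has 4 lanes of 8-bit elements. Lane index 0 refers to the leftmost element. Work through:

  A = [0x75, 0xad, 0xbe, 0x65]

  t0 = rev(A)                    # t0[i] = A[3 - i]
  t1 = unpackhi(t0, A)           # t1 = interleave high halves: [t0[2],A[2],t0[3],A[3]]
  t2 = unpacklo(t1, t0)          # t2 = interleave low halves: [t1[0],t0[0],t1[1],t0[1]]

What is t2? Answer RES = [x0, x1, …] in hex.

  t0: 65 be ad 75
  t1: ad be 75 65
  t2: ad 65 be be

RES = [ 0xad  0x65  0xbe  0xbe ]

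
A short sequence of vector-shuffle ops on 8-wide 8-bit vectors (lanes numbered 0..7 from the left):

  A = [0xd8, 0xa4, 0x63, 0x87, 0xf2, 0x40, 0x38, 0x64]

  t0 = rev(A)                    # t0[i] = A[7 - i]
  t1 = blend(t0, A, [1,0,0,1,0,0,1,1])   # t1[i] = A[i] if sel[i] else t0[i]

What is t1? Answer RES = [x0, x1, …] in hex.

RES = [ 0xd8  0x38  0x40  0x87  0x87  0x63  0x38  0x64 ]

t0 = [0x64, 0x38, 0x40, 0xf2, 0x87, 0x63, 0xa4, 0xd8]
t1 = [0xd8, 0x38, 0x40, 0x87, 0x87, 0x63, 0x38, 0x64]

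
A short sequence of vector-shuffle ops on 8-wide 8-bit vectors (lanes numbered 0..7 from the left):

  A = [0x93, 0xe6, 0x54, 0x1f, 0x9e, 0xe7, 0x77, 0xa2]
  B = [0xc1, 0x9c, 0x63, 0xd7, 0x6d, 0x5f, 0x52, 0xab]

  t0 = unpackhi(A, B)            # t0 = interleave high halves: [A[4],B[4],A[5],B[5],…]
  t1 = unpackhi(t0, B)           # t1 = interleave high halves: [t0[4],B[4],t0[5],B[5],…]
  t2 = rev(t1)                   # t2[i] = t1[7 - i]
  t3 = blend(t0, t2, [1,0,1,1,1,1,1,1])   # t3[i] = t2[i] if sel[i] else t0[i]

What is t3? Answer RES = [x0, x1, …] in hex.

RES = [0xab, 0x6d, 0x52, 0xa2, 0x5f, 0x52, 0x6d, 0x77]

  t0: 9e 6d e7 5f 77 52 a2 ab
  t1: 77 6d 52 5f a2 52 ab ab
  t2: ab ab 52 a2 5f 52 6d 77
  t3: ab 6d 52 a2 5f 52 6d 77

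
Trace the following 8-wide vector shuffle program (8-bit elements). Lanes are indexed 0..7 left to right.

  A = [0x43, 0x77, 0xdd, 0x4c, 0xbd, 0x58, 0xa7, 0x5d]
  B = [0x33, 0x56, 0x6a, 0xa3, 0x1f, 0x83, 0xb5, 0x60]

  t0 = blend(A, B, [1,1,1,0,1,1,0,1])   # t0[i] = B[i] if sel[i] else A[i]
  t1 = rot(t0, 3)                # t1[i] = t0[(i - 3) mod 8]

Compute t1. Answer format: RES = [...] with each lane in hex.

  t0: 33 56 6a 4c 1f 83 a7 60
  t1: 83 a7 60 33 56 6a 4c 1f

RES = [ 0x83  0xa7  0x60  0x33  0x56  0x6a  0x4c  0x1f ]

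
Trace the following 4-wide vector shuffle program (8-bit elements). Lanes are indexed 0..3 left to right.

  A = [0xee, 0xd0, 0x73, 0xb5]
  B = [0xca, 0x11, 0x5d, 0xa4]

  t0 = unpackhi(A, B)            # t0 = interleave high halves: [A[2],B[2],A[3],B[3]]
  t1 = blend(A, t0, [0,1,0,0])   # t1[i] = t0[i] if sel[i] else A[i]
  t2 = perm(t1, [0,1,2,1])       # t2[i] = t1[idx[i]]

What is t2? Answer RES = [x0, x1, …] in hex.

RES = [0xee, 0x5d, 0x73, 0x5d]

t0 = [0x73, 0x5d, 0xb5, 0xa4]
t1 = [0xee, 0x5d, 0x73, 0xb5]
t2 = [0xee, 0x5d, 0x73, 0x5d]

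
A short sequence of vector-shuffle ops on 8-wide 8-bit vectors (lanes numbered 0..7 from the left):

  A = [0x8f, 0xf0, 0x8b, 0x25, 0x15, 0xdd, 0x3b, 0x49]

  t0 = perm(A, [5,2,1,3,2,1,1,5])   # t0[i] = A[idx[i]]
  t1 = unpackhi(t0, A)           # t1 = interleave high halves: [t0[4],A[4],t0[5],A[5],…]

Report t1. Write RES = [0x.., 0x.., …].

RES = [ 0x8b  0x15  0xf0  0xdd  0xf0  0x3b  0xdd  0x49 ]

t0 = [0xdd, 0x8b, 0xf0, 0x25, 0x8b, 0xf0, 0xf0, 0xdd]
t1 = [0x8b, 0x15, 0xf0, 0xdd, 0xf0, 0x3b, 0xdd, 0x49]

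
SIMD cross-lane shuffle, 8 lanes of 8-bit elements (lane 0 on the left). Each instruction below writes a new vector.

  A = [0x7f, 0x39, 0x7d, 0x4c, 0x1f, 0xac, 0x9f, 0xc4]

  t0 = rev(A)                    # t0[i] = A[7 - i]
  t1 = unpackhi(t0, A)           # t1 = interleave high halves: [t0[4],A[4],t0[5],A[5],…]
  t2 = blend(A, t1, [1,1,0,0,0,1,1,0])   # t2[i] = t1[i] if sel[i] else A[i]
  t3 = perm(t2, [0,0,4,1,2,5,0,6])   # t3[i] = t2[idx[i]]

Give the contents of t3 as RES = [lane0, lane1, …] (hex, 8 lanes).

RES = [ 0x4c  0x4c  0x1f  0x1f  0x7d  0x9f  0x4c  0x7f ]

  t0: c4 9f ac 1f 4c 7d 39 7f
  t1: 4c 1f 7d ac 39 9f 7f c4
  t2: 4c 1f 7d 4c 1f 9f 7f c4
  t3: 4c 4c 1f 1f 7d 9f 4c 7f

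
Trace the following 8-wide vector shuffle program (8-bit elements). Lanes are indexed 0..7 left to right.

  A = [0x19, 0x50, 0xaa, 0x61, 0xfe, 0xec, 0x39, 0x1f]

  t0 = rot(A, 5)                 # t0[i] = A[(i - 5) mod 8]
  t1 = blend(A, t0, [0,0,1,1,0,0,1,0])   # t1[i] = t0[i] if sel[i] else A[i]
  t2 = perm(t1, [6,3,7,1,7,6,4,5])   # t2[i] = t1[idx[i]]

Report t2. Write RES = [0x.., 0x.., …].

RES = [ 0x50  0x39  0x1f  0x50  0x1f  0x50  0xfe  0xec ]

t0 = [0x61, 0xfe, 0xec, 0x39, 0x1f, 0x19, 0x50, 0xaa]
t1 = [0x19, 0x50, 0xec, 0x39, 0xfe, 0xec, 0x50, 0x1f]
t2 = [0x50, 0x39, 0x1f, 0x50, 0x1f, 0x50, 0xfe, 0xec]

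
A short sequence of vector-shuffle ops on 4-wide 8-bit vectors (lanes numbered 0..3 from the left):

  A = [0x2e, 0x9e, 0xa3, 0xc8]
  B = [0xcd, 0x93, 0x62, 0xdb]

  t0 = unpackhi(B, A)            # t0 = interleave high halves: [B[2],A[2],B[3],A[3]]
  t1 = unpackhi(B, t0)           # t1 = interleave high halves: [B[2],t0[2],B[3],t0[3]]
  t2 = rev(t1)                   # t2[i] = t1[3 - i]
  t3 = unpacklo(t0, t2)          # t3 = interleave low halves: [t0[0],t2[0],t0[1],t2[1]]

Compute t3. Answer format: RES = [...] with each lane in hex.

RES = [ 0x62  0xc8  0xa3  0xdb ]

→ t0 |62|a3|db|c8|
→ t1 |62|db|db|c8|
→ t2 |c8|db|db|62|
→ t3 |62|c8|a3|db|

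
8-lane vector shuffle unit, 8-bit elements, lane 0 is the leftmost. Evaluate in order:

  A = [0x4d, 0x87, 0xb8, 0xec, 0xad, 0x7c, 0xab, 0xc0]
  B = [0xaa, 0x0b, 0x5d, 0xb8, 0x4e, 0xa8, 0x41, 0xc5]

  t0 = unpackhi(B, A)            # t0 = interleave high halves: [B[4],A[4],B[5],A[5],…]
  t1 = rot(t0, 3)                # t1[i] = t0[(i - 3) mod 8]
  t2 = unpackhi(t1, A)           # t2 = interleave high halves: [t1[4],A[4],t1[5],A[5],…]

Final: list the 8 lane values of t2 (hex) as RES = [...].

RES = [0xad, 0xad, 0xa8, 0x7c, 0x7c, 0xab, 0x41, 0xc0]

t0 = [0x4e, 0xad, 0xa8, 0x7c, 0x41, 0xab, 0xc5, 0xc0]
t1 = [0xab, 0xc5, 0xc0, 0x4e, 0xad, 0xa8, 0x7c, 0x41]
t2 = [0xad, 0xad, 0xa8, 0x7c, 0x7c, 0xab, 0x41, 0xc0]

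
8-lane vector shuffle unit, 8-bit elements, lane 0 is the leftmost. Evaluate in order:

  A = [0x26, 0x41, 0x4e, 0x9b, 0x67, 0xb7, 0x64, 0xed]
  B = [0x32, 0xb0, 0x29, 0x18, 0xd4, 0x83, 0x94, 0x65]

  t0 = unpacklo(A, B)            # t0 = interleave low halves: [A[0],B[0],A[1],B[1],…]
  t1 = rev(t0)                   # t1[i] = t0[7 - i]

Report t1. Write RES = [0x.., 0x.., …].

RES = [0x18, 0x9b, 0x29, 0x4e, 0xb0, 0x41, 0x32, 0x26]

  t0: 26 32 41 b0 4e 29 9b 18
  t1: 18 9b 29 4e b0 41 32 26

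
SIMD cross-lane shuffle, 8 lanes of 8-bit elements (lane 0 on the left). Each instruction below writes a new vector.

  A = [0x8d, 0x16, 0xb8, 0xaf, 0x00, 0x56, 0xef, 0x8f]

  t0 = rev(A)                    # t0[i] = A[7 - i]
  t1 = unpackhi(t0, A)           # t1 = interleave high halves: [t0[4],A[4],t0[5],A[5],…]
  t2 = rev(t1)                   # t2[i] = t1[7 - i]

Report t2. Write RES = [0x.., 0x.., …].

RES = [0x8f, 0x8d, 0xef, 0x16, 0x56, 0xb8, 0x00, 0xaf]

  t0: 8f ef 56 00 af b8 16 8d
  t1: af 00 b8 56 16 ef 8d 8f
  t2: 8f 8d ef 16 56 b8 00 af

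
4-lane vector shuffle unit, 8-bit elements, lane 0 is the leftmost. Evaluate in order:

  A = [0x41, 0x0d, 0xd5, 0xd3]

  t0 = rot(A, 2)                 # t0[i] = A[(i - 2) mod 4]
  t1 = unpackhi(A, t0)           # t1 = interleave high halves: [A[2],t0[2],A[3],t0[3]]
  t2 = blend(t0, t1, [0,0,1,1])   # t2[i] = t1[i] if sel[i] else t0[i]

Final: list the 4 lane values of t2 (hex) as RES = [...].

RES = [0xd5, 0xd3, 0xd3, 0x0d]

→ t0 |d5|d3|41|0d|
→ t1 |d5|41|d3|0d|
→ t2 |d5|d3|d3|0d|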